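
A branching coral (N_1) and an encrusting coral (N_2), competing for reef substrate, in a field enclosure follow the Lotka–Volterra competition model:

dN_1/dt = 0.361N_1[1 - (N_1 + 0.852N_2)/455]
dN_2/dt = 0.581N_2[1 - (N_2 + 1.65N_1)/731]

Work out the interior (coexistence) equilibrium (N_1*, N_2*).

Setting both brackets to zero gives the nullclines N_1 + 0.852N_2 = 455 and 1.65N_1 + N_2 = 731.
Substituting N_2 = 731 - 1.65N_1 into the first: N_1(1 - 0.852·1.65) = 455 - 0.852·731.
So N_1* = -168/-0.406 = 414, and then N_2* = 731 - 1.65·414 = 48.7.

N_1* ≈ 414, N_2* ≈ 48.7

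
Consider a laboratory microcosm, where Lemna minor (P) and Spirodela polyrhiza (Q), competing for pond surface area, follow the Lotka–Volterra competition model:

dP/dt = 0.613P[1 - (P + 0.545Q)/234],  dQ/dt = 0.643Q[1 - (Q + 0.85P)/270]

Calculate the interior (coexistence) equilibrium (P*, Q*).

Setting both brackets to zero gives the nullclines P + 0.545Q = 234 and 0.85P + Q = 270.
Substituting Q = 270 - 0.85P into the first: P(1 - 0.545·0.85) = 234 - 0.545·270.
So P* = 86.8/0.537 = 162, and then Q* = 270 - 0.85·162 = 132.

P* ≈ 162, Q* ≈ 132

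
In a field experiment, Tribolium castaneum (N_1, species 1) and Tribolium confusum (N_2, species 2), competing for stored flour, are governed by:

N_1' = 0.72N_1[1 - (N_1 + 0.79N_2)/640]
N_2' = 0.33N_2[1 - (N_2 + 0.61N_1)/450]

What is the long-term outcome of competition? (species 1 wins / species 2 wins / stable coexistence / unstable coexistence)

stable coexistence

Compare the nullcline intercepts: K1/α12 = 640/0.79 = 810 > K2 = 450; K2/α21 = 450/0.61 = 738 > K1 = 640.
Since both inequalities hold, each species can invade when rare, so the interior equilibrium is stable.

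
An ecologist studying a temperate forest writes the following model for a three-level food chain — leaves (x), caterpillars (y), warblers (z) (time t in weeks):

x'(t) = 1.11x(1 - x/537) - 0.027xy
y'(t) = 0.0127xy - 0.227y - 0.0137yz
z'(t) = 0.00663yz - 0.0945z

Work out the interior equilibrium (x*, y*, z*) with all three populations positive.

x* ≈ 351, y* ≈ 14.3, z* ≈ 309

From dz/dt = 0: 0.00663y* = 0.0945, so y* = 14.3.
From dx/dt = 0: 1.11(1 - x*/537) = 0.027·14.3, giving x* = 537·(1 - 0.347) = 351.
From dy/dt = 0: 0.0127·351 - 0.227 = 0.0137z*, so z* = 4.23/0.0137 = 309.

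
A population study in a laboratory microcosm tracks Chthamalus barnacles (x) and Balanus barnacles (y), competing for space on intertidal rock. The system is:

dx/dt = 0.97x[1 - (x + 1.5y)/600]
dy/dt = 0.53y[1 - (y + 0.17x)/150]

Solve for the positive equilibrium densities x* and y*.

x* ≈ 503, y* ≈ 64.4

Setting both brackets to zero gives the nullclines x + 1.5y = 600 and 0.17x + y = 150.
Substituting y = 150 - 0.17x into the first: x(1 - 1.5·0.17) = 600 - 1.5·150.
So x* = 375/0.745 = 503, and then y* = 150 - 0.17·503 = 64.4.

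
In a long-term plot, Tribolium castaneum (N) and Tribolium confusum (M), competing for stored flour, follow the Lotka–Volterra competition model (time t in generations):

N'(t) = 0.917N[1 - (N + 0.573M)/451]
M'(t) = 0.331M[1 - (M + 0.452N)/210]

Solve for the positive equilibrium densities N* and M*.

N* ≈ 446, M* ≈ 8.3

Setting both brackets to zero gives the nullclines N + 0.573M = 451 and 0.452N + M = 210.
Substituting M = 210 - 0.452N into the first: N(1 - 0.573·0.452) = 451 - 0.573·210.
So N* = 331/0.741 = 446, and then M* = 210 - 0.452·446 = 8.3.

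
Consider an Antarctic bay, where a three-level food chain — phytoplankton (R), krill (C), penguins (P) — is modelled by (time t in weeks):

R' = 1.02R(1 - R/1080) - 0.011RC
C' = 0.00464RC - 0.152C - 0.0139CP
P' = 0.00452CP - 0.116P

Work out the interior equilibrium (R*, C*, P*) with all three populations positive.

R* ≈ 781, C* ≈ 25.7, P* ≈ 250

From dP/dt = 0: 0.00452C* = 0.116, so C* = 25.7.
From dR/dt = 0: 1.02(1 - R*/1080) = 0.011·25.7, giving R* = 1080·(1 - 0.277) = 781.
From dC/dt = 0: 0.00464·781 - 0.152 = 0.0139P*, so P* = 3.47/0.0139 = 250.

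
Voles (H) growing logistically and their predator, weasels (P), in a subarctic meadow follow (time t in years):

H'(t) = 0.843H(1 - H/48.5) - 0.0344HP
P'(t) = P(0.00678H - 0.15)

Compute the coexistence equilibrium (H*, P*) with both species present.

H* ≈ 22.1, P* ≈ 13.3

From dP/dt = 0 with P > 0: 0.00678H* = 0.15, so H* = 22.1.
Substitute into dH/dt = 0: 0.843(1 - 22.1/48.5) = 0.0344P*.
The bracket is 0.544, giving P* = 0.458/0.0344 = 13.3.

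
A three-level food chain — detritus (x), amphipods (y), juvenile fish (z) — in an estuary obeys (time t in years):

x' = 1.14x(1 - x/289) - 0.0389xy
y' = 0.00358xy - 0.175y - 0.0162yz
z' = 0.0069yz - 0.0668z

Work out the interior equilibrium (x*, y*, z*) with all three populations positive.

x* ≈ 194, y* ≈ 9.68, z* ≈ 32

From dz/dt = 0: 0.0069y* = 0.0668, so y* = 9.68.
From dx/dt = 0: 1.14(1 - x*/289) = 0.0389·9.68, giving x* = 289·(1 - 0.33) = 194.
From dy/dt = 0: 0.00358·194 - 0.175 = 0.0162z*, so z* = 0.518/0.0162 = 32.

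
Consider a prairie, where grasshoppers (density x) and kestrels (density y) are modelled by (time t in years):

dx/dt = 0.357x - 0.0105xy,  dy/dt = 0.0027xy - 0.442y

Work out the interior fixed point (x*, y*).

x* ≈ 164, y* ≈ 34

Set dy/dt = 0 with y > 0: 0.0027x - 0.442 = 0, so x* = 0.442/0.0027 = 164.
Set dx/dt = 0 with x > 0: 0.357 - 0.0105y = 0, so y* = 0.357/0.0105 = 34.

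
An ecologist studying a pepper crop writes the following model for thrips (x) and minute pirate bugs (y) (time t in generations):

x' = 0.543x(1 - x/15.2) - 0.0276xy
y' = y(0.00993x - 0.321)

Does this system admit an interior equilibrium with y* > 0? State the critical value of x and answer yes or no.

The predator equation gives dy/dt > 0 only when x > 0.321/0.00993 = 32.3.
Without the predator, x → K = 15.2. Since 15.2 < 32.3, the predator cannot invade.

Threshold x = 32.3; K < 32.3, so no, the predator goes extinct.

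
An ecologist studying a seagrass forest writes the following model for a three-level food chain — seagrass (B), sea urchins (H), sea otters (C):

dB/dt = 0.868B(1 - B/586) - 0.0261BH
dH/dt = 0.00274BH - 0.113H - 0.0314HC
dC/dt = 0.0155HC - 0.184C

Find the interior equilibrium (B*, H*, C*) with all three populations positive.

From dC/dt = 0: 0.0155H* = 0.184, so H* = 11.9.
From dB/dt = 0: 0.868(1 - B*/586) = 0.0261·11.9, giving B* = 586·(1 - 0.357) = 377.
From dH/dt = 0: 0.00274·377 - 0.113 = 0.0314C*, so C* = 0.92/0.0314 = 29.3.

B* ≈ 377, H* ≈ 11.9, C* ≈ 29.3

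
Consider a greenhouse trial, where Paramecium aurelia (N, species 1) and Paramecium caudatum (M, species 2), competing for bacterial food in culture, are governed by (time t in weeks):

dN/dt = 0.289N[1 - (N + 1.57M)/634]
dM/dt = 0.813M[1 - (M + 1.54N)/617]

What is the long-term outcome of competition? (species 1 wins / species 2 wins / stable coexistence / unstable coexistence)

Compare the nullcline intercepts: K1/α12 = 634/1.57 = 404 < K2 = 617; K2/α21 = 617/1.54 = 401 < K1 = 634.
Since both are reversed, neither can invade when rare; the interior point is a saddle.

unstable coexistence (outcome depends on initial conditions)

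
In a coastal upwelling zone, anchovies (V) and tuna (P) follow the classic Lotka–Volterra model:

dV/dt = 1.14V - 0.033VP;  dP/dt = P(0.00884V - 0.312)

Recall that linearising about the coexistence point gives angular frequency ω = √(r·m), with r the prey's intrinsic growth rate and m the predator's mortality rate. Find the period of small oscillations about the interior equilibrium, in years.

T ≈ 10.5 years

Here r = 1.14 and m = 0.312, so r·m = 0.356.
ω = √0.356 = 0.596 per year, hence T = 2π/ω ≈ 10.5 years.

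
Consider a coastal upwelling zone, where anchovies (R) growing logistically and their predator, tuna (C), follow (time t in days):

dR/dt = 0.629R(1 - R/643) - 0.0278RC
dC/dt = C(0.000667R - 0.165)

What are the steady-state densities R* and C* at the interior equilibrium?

R* ≈ 247, C* ≈ 13.9

From dC/dt = 0 with C > 0: 0.000667R* = 0.165, so R* = 247.
Substitute into dR/dt = 0: 0.629(1 - 247/643) = 0.0278C*.
The bracket is 0.615, giving C* = 0.387/0.0278 = 13.9.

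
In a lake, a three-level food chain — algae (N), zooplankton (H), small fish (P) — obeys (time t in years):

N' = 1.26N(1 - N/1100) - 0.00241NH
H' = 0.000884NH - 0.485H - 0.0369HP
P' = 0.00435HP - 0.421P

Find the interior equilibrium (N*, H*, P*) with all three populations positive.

N* ≈ 896, H* ≈ 96.8, P* ≈ 8.33

From dP/dt = 0: 0.00435H* = 0.421, so H* = 96.8.
From dN/dt = 0: 1.26(1 - N*/1100) = 0.00241·96.8, giving N* = 1100·(1 - 0.185) = 896.
From dH/dt = 0: 0.000884·896 - 0.485 = 0.0369P*, so P* = 0.307/0.0369 = 8.33.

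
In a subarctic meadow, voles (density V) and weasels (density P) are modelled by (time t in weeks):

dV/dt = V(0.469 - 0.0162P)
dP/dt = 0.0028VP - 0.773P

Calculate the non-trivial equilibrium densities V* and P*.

Set dP/dt = 0 with P > 0: 0.0028V - 0.773 = 0, so V* = 0.773/0.0028 = 276.
Set dV/dt = 0 with V > 0: 0.469 - 0.0162P = 0, so P* = 0.469/0.0162 = 29.

V* ≈ 276, P* ≈ 29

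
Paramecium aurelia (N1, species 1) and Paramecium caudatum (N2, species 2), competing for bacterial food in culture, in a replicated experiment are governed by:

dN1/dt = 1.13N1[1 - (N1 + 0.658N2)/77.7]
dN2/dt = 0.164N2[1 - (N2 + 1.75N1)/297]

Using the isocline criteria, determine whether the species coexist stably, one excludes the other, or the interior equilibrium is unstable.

species 2 excludes species 1

Compare the nullcline intercepts: K1/α12 = 77.7/0.658 = 118 < K2 = 297; K2/α21 = 297/1.75 = 170 > K1 = 77.7.
Since the inequalities point opposite ways, species 2 can invade but species 1 cannot.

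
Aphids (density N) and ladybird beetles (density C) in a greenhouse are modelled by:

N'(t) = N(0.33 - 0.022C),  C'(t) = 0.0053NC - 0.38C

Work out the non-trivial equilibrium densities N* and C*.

N* ≈ 71.7, C* ≈ 15

Set dC/dt = 0 with C > 0: 0.0053N - 0.38 = 0, so N* = 0.38/0.0053 = 71.7.
Set dN/dt = 0 with N > 0: 0.33 - 0.022C = 0, so C* = 0.33/0.022 = 15.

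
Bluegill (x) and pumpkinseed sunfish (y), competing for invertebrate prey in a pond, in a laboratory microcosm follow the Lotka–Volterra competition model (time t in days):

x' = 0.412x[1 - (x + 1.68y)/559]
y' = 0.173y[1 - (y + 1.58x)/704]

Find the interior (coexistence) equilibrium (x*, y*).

Setting both brackets to zero gives the nullclines x + 1.68y = 559 and 1.58x + y = 704.
Substituting y = 704 - 1.58x into the first: x(1 - 1.68·1.58) = 559 - 1.68·704.
So x* = -624/-1.65 = 377, and then y* = 704 - 1.58·377 = 108.

x* ≈ 377, y* ≈ 108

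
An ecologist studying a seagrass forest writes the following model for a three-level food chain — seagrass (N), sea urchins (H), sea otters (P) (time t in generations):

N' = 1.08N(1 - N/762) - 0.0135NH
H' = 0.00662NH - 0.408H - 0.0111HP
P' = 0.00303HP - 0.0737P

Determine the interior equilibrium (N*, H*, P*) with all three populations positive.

From dP/dt = 0: 0.00303H* = 0.0737, so H* = 24.3.
From dN/dt = 0: 1.08(1 - N*/762) = 0.0135·24.3, giving N* = 762·(1 - 0.304) = 530.
From dH/dt = 0: 0.00662·530 - 0.408 = 0.0111P*, so P* = 3.1/0.0111 = 280.

N* ≈ 530, H* ≈ 24.3, P* ≈ 280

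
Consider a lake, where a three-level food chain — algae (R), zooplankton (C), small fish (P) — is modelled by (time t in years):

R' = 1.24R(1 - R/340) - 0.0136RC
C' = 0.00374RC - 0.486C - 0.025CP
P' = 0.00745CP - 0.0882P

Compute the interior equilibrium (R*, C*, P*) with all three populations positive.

From dP/dt = 0: 0.00745C* = 0.0882, so C* = 11.8.
From dR/dt = 0: 1.24(1 - R*/340) = 0.0136·11.8, giving R* = 340·(1 - 0.13) = 296.
From dC/dt = 0: 0.00374·296 - 0.486 = 0.025P*, so P* = 0.62/0.025 = 24.8.

R* ≈ 296, C* ≈ 11.8, P* ≈ 24.8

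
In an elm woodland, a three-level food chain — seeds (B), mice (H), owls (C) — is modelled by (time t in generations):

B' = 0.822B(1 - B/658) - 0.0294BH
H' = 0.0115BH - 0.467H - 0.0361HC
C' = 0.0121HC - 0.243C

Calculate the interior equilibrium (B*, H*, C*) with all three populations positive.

B* ≈ 185, H* ≈ 20.1, C* ≈ 46.1

From dC/dt = 0: 0.0121H* = 0.243, so H* = 20.1.
From dB/dt = 0: 0.822(1 - B*/658) = 0.0294·20.1, giving B* = 658·(1 - 0.718) = 185.
From dH/dt = 0: 0.0115·185 - 0.467 = 0.0361C*, so C* = 1.66/0.0361 = 46.1.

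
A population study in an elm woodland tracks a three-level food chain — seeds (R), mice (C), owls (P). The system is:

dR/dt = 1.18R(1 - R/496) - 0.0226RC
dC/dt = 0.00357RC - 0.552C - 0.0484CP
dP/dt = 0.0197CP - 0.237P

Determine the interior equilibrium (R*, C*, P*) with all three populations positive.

From dP/dt = 0: 0.0197C* = 0.237, so C* = 12.
From dR/dt = 0: 1.18(1 - R*/496) = 0.0226·12, giving R* = 496·(1 - 0.23) = 382.
From dC/dt = 0: 0.00357·382 - 0.552 = 0.0484P*, so P* = 0.811/0.0484 = 16.8.

R* ≈ 382, C* ≈ 12, P* ≈ 16.8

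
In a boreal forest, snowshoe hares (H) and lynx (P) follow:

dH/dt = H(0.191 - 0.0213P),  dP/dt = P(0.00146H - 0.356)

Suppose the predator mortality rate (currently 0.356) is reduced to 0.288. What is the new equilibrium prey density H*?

H* ≈ 197

At the interior fixed point, setting dP/dt = 0 with P > 0 fixes H* = (predator death rate)/(HP coefficient) — independent of the other coefficients.
With the change, H* = 0.288/0.00146 = 197; it falls from 244.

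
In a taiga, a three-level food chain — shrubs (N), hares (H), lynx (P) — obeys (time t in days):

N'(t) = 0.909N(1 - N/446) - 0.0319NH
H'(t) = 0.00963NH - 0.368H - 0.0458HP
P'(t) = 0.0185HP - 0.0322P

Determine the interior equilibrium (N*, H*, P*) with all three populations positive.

N* ≈ 419, H* ≈ 1.74, P* ≈ 80

From dP/dt = 0: 0.0185H* = 0.0322, so H* = 1.74.
From dN/dt = 0: 0.909(1 - N*/446) = 0.0319·1.74, giving N* = 446·(1 - 0.0611) = 419.
From dH/dt = 0: 0.00963·419 - 0.368 = 0.0458P*, so P* = 3.66/0.0458 = 80.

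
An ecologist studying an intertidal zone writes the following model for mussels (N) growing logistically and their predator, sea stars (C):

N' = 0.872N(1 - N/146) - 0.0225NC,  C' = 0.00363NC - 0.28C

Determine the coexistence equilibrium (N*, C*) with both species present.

N* ≈ 77.1, C* ≈ 18.3

From dC/dt = 0 with C > 0: 0.00363N* = 0.28, so N* = 77.1.
Substitute into dN/dt = 0: 0.872(1 - 77.1/146) = 0.0225C*.
The bracket is 0.472, giving C* = 0.411/0.0225 = 18.3.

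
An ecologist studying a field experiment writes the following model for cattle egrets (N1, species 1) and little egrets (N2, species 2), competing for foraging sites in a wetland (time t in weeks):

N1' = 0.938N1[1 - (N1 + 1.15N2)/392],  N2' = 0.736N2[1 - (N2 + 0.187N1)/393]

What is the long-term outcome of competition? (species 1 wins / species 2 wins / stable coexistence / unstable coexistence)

species 2 excludes species 1

Compare the nullcline intercepts: K1/α12 = 392/1.15 = 341 < K2 = 393; K2/α21 = 393/0.187 = 2100 > K1 = 392.
Since the inequalities point opposite ways, species 2 can invade but species 1 cannot.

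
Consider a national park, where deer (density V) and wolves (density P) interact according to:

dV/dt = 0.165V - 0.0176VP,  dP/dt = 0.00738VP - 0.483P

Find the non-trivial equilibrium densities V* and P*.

Set dP/dt = 0 with P > 0: 0.00738V - 0.483 = 0, so V* = 0.483/0.00738 = 65.4.
Set dV/dt = 0 with V > 0: 0.165 - 0.0176P = 0, so P* = 0.165/0.0176 = 9.38.

V* ≈ 65.4, P* ≈ 9.38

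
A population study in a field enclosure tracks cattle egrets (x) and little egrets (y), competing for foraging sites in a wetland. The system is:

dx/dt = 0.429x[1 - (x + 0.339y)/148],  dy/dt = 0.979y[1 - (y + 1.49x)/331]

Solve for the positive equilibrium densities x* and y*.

Setting both brackets to zero gives the nullclines x + 0.339y = 148 and 1.49x + y = 331.
Substituting y = 331 - 1.49x into the first: x(1 - 0.339·1.49) = 148 - 0.339·331.
So x* = 35.8/0.495 = 72.3, and then y* = 331 - 1.49·72.3 = 223.

x* ≈ 72.3, y* ≈ 223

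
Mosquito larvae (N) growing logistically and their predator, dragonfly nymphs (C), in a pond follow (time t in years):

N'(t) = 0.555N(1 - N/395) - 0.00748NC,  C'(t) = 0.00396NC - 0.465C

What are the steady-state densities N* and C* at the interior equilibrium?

N* ≈ 117, C* ≈ 52.1

From dC/dt = 0 with C > 0: 0.00396N* = 0.465, so N* = 117.
Substitute into dN/dt = 0: 0.555(1 - 117/395) = 0.00748C*.
The bracket is 0.703, giving C* = 0.39/0.00748 = 52.1.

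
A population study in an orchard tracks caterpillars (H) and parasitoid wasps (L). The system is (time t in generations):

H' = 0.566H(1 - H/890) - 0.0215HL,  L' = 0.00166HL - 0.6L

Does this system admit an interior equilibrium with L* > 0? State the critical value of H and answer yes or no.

Threshold H = 361; K > 361, so yes, the predator persists.

The predator equation gives dL/dt > 0 only when H > 0.6/0.00166 = 361.
Without the predator, H → K = 890. Since 890 > 361, the predator can invade and persist.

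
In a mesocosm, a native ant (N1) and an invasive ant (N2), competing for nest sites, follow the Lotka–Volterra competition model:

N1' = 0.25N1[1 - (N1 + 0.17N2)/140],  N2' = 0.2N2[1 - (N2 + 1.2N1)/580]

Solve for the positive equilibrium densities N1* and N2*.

Setting both brackets to zero gives the nullclines N1 + 0.17N2 = 140 and 1.2N1 + N2 = 580.
Substituting N2 = 580 - 1.2N1 into the first: N1(1 - 0.17·1.2) = 140 - 0.17·580.
So N1* = 41.4/0.796 = 52, and then N2* = 580 - 1.2·52 = 518.

N1* ≈ 52, N2* ≈ 518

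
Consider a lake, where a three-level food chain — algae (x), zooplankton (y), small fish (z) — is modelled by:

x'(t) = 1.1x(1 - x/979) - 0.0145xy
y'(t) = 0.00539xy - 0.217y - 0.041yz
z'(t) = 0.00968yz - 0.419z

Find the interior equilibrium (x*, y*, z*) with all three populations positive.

From dz/dt = 0: 0.00968y* = 0.419, so y* = 43.3.
From dx/dt = 0: 1.1(1 - x*/979) = 0.0145·43.3, giving x* = 979·(1 - 0.571) = 420.
From dy/dt = 0: 0.00539·420 - 0.217 = 0.041z*, so z* = 2.05/0.041 = 50.

x* ≈ 420, y* ≈ 43.3, z* ≈ 50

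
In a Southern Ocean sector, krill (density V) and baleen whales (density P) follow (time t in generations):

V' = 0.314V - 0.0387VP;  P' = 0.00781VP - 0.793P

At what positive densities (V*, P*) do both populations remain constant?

V* ≈ 102, P* ≈ 8.11

Set dP/dt = 0 with P > 0: 0.00781V - 0.793 = 0, so V* = 0.793/0.00781 = 102.
Set dV/dt = 0 with V > 0: 0.314 - 0.0387P = 0, so P* = 0.314/0.0387 = 8.11.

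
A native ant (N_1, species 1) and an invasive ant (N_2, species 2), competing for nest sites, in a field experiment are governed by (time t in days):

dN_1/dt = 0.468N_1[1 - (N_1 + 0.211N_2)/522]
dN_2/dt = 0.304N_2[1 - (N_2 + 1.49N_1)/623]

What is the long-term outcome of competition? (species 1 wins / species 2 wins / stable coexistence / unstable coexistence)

Compare the nullcline intercepts: K1/α12 = 522/0.211 = 2470 > K2 = 623; K2/α21 = 623/1.49 = 418 < K1 = 522.
Since the inequalities point opposite ways, species 1 can invade but species 2 cannot.

species 1 excludes species 2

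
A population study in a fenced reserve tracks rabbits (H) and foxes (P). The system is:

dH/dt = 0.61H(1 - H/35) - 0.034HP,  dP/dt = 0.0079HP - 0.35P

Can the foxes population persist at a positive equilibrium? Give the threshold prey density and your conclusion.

The predator equation gives dP/dt > 0 only when H > 0.35/0.0079 = 44.3.
Without the predator, H → K = 35. Since 35 < 44.3, the predator cannot invade.

Threshold H = 44.3; K < 44.3, so no, the predator goes extinct.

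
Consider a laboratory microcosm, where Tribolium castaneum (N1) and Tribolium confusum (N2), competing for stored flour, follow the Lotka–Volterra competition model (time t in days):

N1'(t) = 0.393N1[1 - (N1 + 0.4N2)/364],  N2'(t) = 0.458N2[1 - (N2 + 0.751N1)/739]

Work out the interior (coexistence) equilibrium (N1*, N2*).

N1* ≈ 97.8, N2* ≈ 666

Setting both brackets to zero gives the nullclines N1 + 0.4N2 = 364 and 0.751N1 + N2 = 739.
Substituting N2 = 739 - 0.751N1 into the first: N1(1 - 0.4·0.751) = 364 - 0.4·739.
So N1* = 68.4/0.7 = 97.8, and then N2* = 739 - 0.751·97.8 = 666.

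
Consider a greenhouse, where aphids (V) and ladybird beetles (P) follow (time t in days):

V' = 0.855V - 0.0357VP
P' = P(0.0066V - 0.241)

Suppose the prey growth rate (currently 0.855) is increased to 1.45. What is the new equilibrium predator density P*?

P* ≈ 40.6

At the interior fixed point, setting dV/dt = 0 with V > 0 fixes P* = (prey growth rate)/(VP coefficient) — independent of the other coefficients.
With the change, P* = 1.45/0.0357 = 40.6; it rises from 23.9.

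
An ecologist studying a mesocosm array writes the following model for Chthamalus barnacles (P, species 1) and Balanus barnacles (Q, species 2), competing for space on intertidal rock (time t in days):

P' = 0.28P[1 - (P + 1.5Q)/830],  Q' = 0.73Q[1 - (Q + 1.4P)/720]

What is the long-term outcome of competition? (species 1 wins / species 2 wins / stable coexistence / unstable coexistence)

unstable coexistence (outcome depends on initial conditions)

Compare the nullcline intercepts: K1/α12 = 830/1.5 = 553 < K2 = 720; K2/α21 = 720/1.4 = 514 < K1 = 830.
Since both are reversed, neither can invade when rare; the interior point is a saddle.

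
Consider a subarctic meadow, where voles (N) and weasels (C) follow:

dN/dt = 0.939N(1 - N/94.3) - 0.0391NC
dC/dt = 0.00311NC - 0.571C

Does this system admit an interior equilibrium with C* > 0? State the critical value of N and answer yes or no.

The predator equation gives dC/dt > 0 only when N > 0.571/0.00311 = 184.
Without the predator, N → K = 94.3. Since 94.3 < 184, the predator cannot invade.

Threshold N = 184; K < 184, so no, the predator goes extinct.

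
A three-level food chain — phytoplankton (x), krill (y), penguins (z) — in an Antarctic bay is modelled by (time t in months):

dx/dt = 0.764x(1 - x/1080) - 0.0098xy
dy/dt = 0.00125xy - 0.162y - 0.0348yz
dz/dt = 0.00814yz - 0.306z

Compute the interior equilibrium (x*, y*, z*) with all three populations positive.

x* ≈ 559, y* ≈ 37.6, z* ≈ 15.4

From dz/dt = 0: 0.00814y* = 0.306, so y* = 37.6.
From dx/dt = 0: 0.764(1 - x*/1080) = 0.0098·37.6, giving x* = 1080·(1 - 0.482) = 559.
From dy/dt = 0: 0.00125·559 - 0.162 = 0.0348z*, so z* = 0.537/0.0348 = 15.4.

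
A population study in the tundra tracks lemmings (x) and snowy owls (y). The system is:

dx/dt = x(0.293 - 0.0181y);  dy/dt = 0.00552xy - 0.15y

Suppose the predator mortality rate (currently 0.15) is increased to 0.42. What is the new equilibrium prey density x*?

At the interior fixed point, setting dy/dt = 0 with y > 0 fixes x* = (predator death rate)/(xy coefficient) — independent of the other coefficients.
With the change, x* = 0.42/0.00552 = 76.1; it rises from 27.2.

x* ≈ 76.1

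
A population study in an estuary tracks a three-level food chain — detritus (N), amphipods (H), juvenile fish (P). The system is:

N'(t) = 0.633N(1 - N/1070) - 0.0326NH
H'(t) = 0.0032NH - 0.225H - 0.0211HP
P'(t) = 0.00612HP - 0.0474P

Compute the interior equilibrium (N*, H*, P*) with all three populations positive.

From dP/dt = 0: 0.00612H* = 0.0474, so H* = 7.75.
From dN/dt = 0: 0.633(1 - N*/1070) = 0.0326·7.75, giving N* = 1070·(1 - 0.399) = 643.
From dH/dt = 0: 0.0032·643 - 0.225 = 0.0211P*, so P* = 1.83/0.0211 = 86.9.

N* ≈ 643, H* ≈ 7.75, P* ≈ 86.9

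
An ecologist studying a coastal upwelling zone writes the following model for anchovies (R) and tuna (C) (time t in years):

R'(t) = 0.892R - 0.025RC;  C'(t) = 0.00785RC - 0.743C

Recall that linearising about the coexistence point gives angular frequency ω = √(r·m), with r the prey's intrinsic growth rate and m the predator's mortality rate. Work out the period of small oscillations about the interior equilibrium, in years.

Here r = 0.892 and m = 0.743, so r·m = 0.663.
ω = √0.663 = 0.814 per year, hence T = 2π/ω ≈ 7.72 years.

T ≈ 7.72 years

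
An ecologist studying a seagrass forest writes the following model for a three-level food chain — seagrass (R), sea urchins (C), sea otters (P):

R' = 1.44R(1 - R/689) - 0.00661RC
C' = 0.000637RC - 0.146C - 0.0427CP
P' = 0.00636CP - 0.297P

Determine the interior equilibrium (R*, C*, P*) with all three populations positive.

From dP/dt = 0: 0.00636C* = 0.297, so C* = 46.7.
From dR/dt = 0: 1.44(1 - R*/689) = 0.00661·46.7, giving R* = 689·(1 - 0.214) = 541.
From dC/dt = 0: 0.000637·541 - 0.146 = 0.0427P*, so P* = 0.199/0.0427 = 4.66.

R* ≈ 541, C* ≈ 46.7, P* ≈ 4.66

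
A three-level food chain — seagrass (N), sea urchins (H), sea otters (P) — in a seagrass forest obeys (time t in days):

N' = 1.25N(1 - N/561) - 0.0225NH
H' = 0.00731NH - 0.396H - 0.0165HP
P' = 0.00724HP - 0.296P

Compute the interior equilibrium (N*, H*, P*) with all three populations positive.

From dP/dt = 0: 0.00724H* = 0.296, so H* = 40.9.
From dN/dt = 0: 1.25(1 - N*/561) = 0.0225·40.9, giving N* = 561·(1 - 0.736) = 148.
From dH/dt = 0: 0.00731·148 - 0.396 = 0.0165P*, so P* = 0.687/0.0165 = 41.6.

N* ≈ 148, H* ≈ 40.9, P* ≈ 41.6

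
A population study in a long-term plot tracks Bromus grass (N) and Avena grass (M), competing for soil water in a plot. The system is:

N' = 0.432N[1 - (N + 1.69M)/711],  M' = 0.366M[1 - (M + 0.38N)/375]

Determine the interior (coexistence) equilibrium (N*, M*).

Setting both brackets to zero gives the nullclines N + 1.69M = 711 and 0.38N + M = 375.
Substituting M = 375 - 0.38N into the first: N(1 - 1.69·0.38) = 711 - 1.69·375.
So N* = 77.2/0.358 = 216, and then M* = 375 - 0.38·216 = 293.

N* ≈ 216, M* ≈ 293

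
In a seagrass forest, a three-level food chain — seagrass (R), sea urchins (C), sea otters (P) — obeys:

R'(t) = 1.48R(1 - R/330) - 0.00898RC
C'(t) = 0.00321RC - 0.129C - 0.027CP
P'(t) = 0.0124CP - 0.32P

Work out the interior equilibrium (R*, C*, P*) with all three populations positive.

R* ≈ 278, C* ≈ 25.8, P* ≈ 28.3

From dP/dt = 0: 0.0124C* = 0.32, so C* = 25.8.
From dR/dt = 0: 1.48(1 - R*/330) = 0.00898·25.8, giving R* = 330·(1 - 0.157) = 278.
From dC/dt = 0: 0.00321·278 - 0.129 = 0.027P*, so P* = 0.764/0.027 = 28.3.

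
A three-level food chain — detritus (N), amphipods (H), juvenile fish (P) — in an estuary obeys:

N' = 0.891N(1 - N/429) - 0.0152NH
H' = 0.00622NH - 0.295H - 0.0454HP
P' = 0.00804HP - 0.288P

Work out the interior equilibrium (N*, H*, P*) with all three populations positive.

From dP/dt = 0: 0.00804H* = 0.288, so H* = 35.8.
From dN/dt = 0: 0.891(1 - N*/429) = 0.0152·35.8, giving N* = 429·(1 - 0.611) = 167.
From dH/dt = 0: 0.00622·167 - 0.295 = 0.0454P*, so P* = 0.743/0.0454 = 16.4.

N* ≈ 167, H* ≈ 35.8, P* ≈ 16.4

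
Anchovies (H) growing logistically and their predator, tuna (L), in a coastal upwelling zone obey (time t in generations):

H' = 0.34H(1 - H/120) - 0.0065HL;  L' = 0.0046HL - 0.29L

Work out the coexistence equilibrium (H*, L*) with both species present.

H* ≈ 63, L* ≈ 24.8

From dL/dt = 0 with L > 0: 0.0046H* = 0.29, so H* = 63.
Substitute into dH/dt = 0: 0.34(1 - 63/120) = 0.0065L*.
The bracket is 0.475, giving L* = 0.161/0.0065 = 24.8.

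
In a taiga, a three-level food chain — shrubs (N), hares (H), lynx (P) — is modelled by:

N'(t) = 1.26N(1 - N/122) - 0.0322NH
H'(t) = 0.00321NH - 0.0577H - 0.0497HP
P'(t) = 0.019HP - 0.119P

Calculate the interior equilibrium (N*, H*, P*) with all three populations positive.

N* ≈ 102, H* ≈ 6.26, P* ≈ 5.46

From dP/dt = 0: 0.019H* = 0.119, so H* = 6.26.
From dN/dt = 0: 1.26(1 - N*/122) = 0.0322·6.26, giving N* = 122·(1 - 0.16) = 102.
From dH/dt = 0: 0.00321·102 - 0.0577 = 0.0497P*, so P* = 0.271/0.0497 = 5.46.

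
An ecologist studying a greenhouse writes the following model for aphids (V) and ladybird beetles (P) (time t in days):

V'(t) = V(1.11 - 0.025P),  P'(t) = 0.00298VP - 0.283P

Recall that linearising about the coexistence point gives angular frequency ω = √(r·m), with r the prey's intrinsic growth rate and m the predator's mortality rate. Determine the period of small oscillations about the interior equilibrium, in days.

Here r = 1.11 and m = 0.283, so r·m = 0.314.
ω = √0.314 = 0.56 per day, hence T = 2π/ω ≈ 11.2 days.

T ≈ 11.2 days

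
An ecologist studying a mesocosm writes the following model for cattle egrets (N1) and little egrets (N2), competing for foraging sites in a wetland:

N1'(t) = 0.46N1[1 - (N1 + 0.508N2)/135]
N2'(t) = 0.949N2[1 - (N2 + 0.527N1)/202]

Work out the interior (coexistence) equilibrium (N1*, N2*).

N1* ≈ 44.2, N2* ≈ 179

Setting both brackets to zero gives the nullclines N1 + 0.508N2 = 135 and 0.527N1 + N2 = 202.
Substituting N2 = 202 - 0.527N1 into the first: N1(1 - 0.508·0.527) = 135 - 0.508·202.
So N1* = 32.4/0.732 = 44.2, and then N2* = 202 - 0.527·44.2 = 179.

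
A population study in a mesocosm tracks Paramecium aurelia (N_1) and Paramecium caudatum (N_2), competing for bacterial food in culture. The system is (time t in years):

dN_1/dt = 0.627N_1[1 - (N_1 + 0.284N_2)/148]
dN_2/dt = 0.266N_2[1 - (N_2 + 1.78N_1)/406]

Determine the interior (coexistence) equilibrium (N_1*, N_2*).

N_1* ≈ 66.1, N_2* ≈ 288

Setting both brackets to zero gives the nullclines N_1 + 0.284N_2 = 148 and 1.78N_1 + N_2 = 406.
Substituting N_2 = 406 - 1.78N_1 into the first: N_1(1 - 0.284·1.78) = 148 - 0.284·406.
So N_1* = 32.7/0.494 = 66.1, and then N_2* = 406 - 1.78·66.1 = 288.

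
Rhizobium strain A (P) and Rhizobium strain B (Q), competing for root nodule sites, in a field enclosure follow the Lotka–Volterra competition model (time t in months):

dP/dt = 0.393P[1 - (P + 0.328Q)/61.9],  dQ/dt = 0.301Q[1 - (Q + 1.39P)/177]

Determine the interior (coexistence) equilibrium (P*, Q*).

Setting both brackets to zero gives the nullclines P + 0.328Q = 61.9 and 1.39P + Q = 177.
Substituting Q = 177 - 1.39P into the first: P(1 - 0.328·1.39) = 61.9 - 0.328·177.
So P* = 3.84/0.544 = 7.07, and then Q* = 177 - 1.39·7.07 = 167.

P* ≈ 7.07, Q* ≈ 167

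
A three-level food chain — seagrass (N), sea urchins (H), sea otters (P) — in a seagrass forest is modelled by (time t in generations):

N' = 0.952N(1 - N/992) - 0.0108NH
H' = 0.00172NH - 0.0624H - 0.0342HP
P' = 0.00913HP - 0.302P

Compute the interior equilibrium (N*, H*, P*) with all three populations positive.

From dP/dt = 0: 0.00913H* = 0.302, so H* = 33.1.
From dN/dt = 0: 0.952(1 - N*/992) = 0.0108·33.1, giving N* = 992·(1 - 0.375) = 620.
From dH/dt = 0: 0.00172·620 - 0.0624 = 0.0342P*, so P* = 1/0.0342 = 29.3.

N* ≈ 620, H* ≈ 33.1, P* ≈ 29.3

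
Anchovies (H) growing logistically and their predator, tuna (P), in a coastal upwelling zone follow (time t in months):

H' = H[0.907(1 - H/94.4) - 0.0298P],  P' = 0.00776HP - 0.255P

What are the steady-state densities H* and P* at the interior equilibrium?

H* ≈ 32.9, P* ≈ 19.8

From dP/dt = 0 with P > 0: 0.00776H* = 0.255, so H* = 32.9.
Substitute into dH/dt = 0: 0.907(1 - 32.9/94.4) = 0.0298P*.
The bracket is 0.652, giving P* = 0.591/0.0298 = 19.8.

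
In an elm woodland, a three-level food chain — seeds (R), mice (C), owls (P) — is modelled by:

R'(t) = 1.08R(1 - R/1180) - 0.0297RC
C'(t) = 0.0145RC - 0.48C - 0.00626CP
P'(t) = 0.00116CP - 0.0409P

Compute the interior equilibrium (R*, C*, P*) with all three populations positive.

From dP/dt = 0: 0.00116C* = 0.0409, so C* = 35.3.
From dR/dt = 0: 1.08(1 - R*/1180) = 0.0297·35.3, giving R* = 1180·(1 - 0.97) = 35.9.
From dC/dt = 0: 0.0145·35.9 - 0.48 = 0.00626P*, so P* = 0.0399/0.00626 = 6.38.

R* ≈ 35.9, C* ≈ 35.3, P* ≈ 6.38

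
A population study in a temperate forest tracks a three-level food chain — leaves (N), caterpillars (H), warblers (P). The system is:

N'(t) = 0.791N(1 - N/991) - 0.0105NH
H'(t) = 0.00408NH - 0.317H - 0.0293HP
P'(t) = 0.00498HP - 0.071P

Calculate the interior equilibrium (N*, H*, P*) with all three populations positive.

N* ≈ 803, H* ≈ 14.3, P* ≈ 101

From dP/dt = 0: 0.00498H* = 0.071, so H* = 14.3.
From dN/dt = 0: 0.791(1 - N*/991) = 0.0105·14.3, giving N* = 991·(1 - 0.189) = 803.
From dH/dt = 0: 0.00408·803 - 0.317 = 0.0293P*, so P* = 2.96/0.0293 = 101.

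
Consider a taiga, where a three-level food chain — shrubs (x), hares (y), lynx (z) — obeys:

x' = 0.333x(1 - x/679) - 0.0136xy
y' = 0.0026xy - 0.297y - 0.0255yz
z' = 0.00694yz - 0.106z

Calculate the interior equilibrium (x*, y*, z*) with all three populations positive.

x* ≈ 255, y* ≈ 15.3, z* ≈ 14.4

From dz/dt = 0: 0.00694y* = 0.106, so y* = 15.3.
From dx/dt = 0: 0.333(1 - x*/679) = 0.0136·15.3, giving x* = 679·(1 - 0.624) = 255.
From dy/dt = 0: 0.0026·255 - 0.297 = 0.0255z*, so z* = 0.367/0.0255 = 14.4.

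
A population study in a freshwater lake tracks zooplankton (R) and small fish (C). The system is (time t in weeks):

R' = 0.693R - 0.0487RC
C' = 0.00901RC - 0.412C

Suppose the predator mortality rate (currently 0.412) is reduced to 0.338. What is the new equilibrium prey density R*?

R* ≈ 37.5

At the interior fixed point, setting dC/dt = 0 with C > 0 fixes R* = (predator death rate)/(RC coefficient) — independent of the other coefficients.
With the change, R* = 0.338/0.00901 = 37.5; it falls from 45.7.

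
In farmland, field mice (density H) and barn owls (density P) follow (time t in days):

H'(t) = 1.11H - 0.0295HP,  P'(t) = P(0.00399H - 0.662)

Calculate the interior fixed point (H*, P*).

H* ≈ 166, P* ≈ 37.6

Set dP/dt = 0 with P > 0: 0.00399H - 0.662 = 0, so H* = 0.662/0.00399 = 166.
Set dH/dt = 0 with H > 0: 1.11 - 0.0295P = 0, so P* = 1.11/0.0295 = 37.6.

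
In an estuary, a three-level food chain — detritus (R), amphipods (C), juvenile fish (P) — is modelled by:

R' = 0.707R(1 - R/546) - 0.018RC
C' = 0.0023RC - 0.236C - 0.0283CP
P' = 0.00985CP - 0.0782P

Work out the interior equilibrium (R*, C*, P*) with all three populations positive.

From dP/dt = 0: 0.00985C* = 0.0782, so C* = 7.94.
From dR/dt = 0: 0.707(1 - R*/546) = 0.018·7.94, giving R* = 546·(1 - 0.202) = 436.
From dC/dt = 0: 0.0023·436 - 0.236 = 0.0283P*, so P* = 0.766/0.0283 = 27.1.

R* ≈ 436, C* ≈ 7.94, P* ≈ 27.1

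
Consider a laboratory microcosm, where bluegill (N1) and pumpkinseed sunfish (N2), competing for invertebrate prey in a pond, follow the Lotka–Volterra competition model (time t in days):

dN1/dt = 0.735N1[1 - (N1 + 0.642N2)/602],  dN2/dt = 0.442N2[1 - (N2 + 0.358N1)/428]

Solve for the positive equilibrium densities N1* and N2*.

N1* ≈ 425, N2* ≈ 276

Setting both brackets to zero gives the nullclines N1 + 0.642N2 = 602 and 0.358N1 + N2 = 428.
Substituting N2 = 428 - 0.358N1 into the first: N1(1 - 0.642·0.358) = 602 - 0.642·428.
So N1* = 327/0.77 = 425, and then N2* = 428 - 0.358·425 = 276.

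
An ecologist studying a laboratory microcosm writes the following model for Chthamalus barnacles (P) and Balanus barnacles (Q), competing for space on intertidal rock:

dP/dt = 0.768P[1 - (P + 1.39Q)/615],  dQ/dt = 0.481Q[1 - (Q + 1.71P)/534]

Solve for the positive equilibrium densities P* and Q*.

P* ≈ 92.4, Q* ≈ 376

Setting both brackets to zero gives the nullclines P + 1.39Q = 615 and 1.71P + Q = 534.
Substituting Q = 534 - 1.71P into the first: P(1 - 1.39·1.71) = 615 - 1.39·534.
So P* = -127/-1.38 = 92.4, and then Q* = 534 - 1.71·92.4 = 376.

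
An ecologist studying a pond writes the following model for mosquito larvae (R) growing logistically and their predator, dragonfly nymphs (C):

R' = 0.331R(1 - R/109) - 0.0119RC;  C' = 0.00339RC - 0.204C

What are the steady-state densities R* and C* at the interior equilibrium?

R* ≈ 60.2, C* ≈ 12.5

From dC/dt = 0 with C > 0: 0.00339R* = 0.204, so R* = 60.2.
Substitute into dR/dt = 0: 0.331(1 - 60.2/109) = 0.0119C*.
The bracket is 0.448, giving C* = 0.148/0.0119 = 12.5.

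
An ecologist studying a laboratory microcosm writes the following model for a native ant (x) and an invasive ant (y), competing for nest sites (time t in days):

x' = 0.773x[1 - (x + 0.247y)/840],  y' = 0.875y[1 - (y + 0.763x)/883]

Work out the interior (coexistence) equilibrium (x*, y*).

Setting both brackets to zero gives the nullclines x + 0.247y = 840 and 0.763x + y = 883.
Substituting y = 883 - 0.763x into the first: x(1 - 0.247·0.763) = 840 - 0.247·883.
So x* = 622/0.812 = 766, and then y* = 883 - 0.763·766 = 298.

x* ≈ 766, y* ≈ 298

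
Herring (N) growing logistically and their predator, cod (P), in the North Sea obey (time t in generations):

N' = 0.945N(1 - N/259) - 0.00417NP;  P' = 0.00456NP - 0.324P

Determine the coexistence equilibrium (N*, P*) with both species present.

N* ≈ 71.1, P* ≈ 164

From dP/dt = 0 with P > 0: 0.00456N* = 0.324, so N* = 71.1.
Substitute into dN/dt = 0: 0.945(1 - 71.1/259) = 0.00417P*.
The bracket is 0.726, giving P* = 0.686/0.00417 = 164.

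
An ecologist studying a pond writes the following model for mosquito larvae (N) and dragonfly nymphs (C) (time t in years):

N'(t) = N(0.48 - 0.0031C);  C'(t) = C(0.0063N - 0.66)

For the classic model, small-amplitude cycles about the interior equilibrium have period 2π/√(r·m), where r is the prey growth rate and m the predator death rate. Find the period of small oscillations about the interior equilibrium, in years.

T ≈ 11.2 years

Here r = 0.48 and m = 0.66, so r·m = 0.317.
ω = √0.317 = 0.563 per year, hence T = 2π/ω ≈ 11.2 years.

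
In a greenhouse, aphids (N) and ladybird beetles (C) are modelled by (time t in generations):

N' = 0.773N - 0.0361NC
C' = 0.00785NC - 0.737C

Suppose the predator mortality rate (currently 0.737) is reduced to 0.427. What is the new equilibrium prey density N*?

At the interior fixed point, setting dC/dt = 0 with C > 0 fixes N* = (predator death rate)/(NC coefficient) — independent of the other coefficients.
With the change, N* = 0.427/0.00785 = 54.4; it falls from 93.9.

N* ≈ 54.4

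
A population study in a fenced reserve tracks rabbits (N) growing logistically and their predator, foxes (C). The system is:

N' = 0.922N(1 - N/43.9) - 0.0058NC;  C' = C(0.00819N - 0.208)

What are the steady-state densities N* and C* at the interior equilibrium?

From dC/dt = 0 with C > 0: 0.00819N* = 0.208, so N* = 25.4.
Substitute into dN/dt = 0: 0.922(1 - 25.4/43.9) = 0.0058C*.
The bracket is 0.421, giving C* = 0.389/0.0058 = 67.

N* ≈ 25.4, C* ≈ 67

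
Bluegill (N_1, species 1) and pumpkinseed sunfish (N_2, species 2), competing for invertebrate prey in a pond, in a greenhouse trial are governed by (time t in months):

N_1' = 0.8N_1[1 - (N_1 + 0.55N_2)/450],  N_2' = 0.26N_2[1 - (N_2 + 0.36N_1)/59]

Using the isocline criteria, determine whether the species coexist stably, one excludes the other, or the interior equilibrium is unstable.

Compare the nullcline intercepts: K1/α12 = 450/0.55 = 818 > K2 = 59; K2/α21 = 59/0.36 = 164 < K1 = 450.
Since the inequalities point opposite ways, species 1 can invade but species 2 cannot.

species 1 excludes species 2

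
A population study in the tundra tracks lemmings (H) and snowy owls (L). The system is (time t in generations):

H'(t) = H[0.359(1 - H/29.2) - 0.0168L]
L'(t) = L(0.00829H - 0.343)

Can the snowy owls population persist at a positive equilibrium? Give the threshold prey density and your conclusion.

The predator equation gives dL/dt > 0 only when H > 0.343/0.00829 = 41.4.
Without the predator, H → K = 29.2. Since 29.2 < 41.4, the predator cannot invade.

Threshold H = 41.4; K < 41.4, so no, the predator goes extinct.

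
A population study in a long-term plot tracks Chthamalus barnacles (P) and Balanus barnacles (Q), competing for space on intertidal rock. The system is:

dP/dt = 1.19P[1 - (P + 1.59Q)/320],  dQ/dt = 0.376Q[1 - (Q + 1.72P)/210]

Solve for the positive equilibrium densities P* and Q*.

P* ≈ 8.01, Q* ≈ 196

Setting both brackets to zero gives the nullclines P + 1.59Q = 320 and 1.72P + Q = 210.
Substituting Q = 210 - 1.72P into the first: P(1 - 1.59·1.72) = 320 - 1.59·210.
So P* = -13.9/-1.73 = 8.01, and then Q* = 210 - 1.72·8.01 = 196.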